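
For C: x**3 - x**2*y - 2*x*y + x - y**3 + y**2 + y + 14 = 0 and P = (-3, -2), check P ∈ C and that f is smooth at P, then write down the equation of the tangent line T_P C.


Tangent line at P: 20*x - 18*y + 24 = 0.

Step 1: f(-3, -2) = 0, so P lies on C.
Step 2: partial derivatives
  f_x(x, y) = 3*x**2 - 2*x*y - 2*y + 1, f_y(x, y) = -x**2 - 2*x - 3*y**2 + 2*y + 1.
  f_x(P) = 20, f_y(P) = -18 (gradient nonzero, so P is smooth).
Step 3: tangent line at P: 20·(x − -3) + -18·(y − -2) = 0.
Expanding: 20*x - 18*y + 24 = 0.


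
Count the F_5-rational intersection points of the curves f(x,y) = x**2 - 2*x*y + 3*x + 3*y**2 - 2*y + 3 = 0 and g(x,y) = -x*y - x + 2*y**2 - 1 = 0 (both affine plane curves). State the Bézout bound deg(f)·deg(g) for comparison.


Common zeros: ∅; count = 0; Bézout bound = 4.

deg(f) = 2, deg(g) = 2, so Bézout bound = 4.
Scan x ∈ F_5. For each x, list the y ∈ F_5 with f(x, y) ≡ 0 and those with g(x, y) ≡ 0 (mod 5); the common zeros in that column are the intersection.
  x = 0: f ≡ 0 at y ∈ ∅; g ≡ 0 at y ∈ ∅; common: ∅.
  x = 1: f ≡ 0 at y ∈ ∅; g ≡ 0 at y ∈ ∅; common: ∅.
  x = 2: f ≡ 0 at y ∈ {1}; g ≡ 0 at y ∈ ∅; common: ∅.
  x = 3: f ≡ 0 at y ∈ ∅; g ≡ 0 at y ∈ {1, 3}; common: ∅.
  x = 4: f ≡ 0 at y ∈ ∅; g ≡ 0 at y ∈ {0, 2}; common: ∅.
Collecting: common zeros = ∅, so the count is 0.
Comparison with the Bézout bound: 0 ≤ 4 = deg(f)·deg(g), as expected for curves with no common component (the affine F_5-count falls short of the bound because intersections may lie at infinity, over extension fields, or carry multiplicity).


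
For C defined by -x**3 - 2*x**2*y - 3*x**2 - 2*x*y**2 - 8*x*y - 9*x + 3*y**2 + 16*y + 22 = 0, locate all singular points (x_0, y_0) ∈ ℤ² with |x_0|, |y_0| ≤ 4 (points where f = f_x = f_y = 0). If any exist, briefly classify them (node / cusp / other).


Singular points: {(1, -3)}; classification: cusp.

Compute partial derivatives:
  f_x = -3*x**2 - 4*x*y - 6*x - 2*y**2 - 8*y - 9.
  f_y = -2*x**2 - 4*x*y - 8*x + 6*y + 16.
Scan x_0 ∈ {−4, ..., 4}. For each x_0, f_y(x_0, y) is a polynomial in y; find its integer roots y ∈ {−4, ..., 4}, then test f_x and f at those candidates.
  x = -4: f_y(-4, y) = 22*y + 16; no integer root y with |y| ≤ 4.
  x = -3: f_y(-3, y) = 18*y + 22; no integer root y with |y| ≤ 4.
  x = -2: f_y(-2, y) = 14*y + 24; no integer root y with |y| ≤ 4.
  x = -1: f_y(-1, y) = 10*y + 22; no integer root y with |y| ≤ 4.
  x = 0: f_y(0, y) = 6*y + 16; no integer root y with |y| ≤ 4.
  x = 1: f_y(1, y) = 2*y + 6; vanishes at y ∈ {-3}. (1, -3): f_x = 0, f = 0 — SINGULAR.
  x = 2: f_y(2, y) = -2*y - 8; vanishes at y ∈ {-4}. (2, -4): f_x = -1 ≠ 0.
  x = 3: f_y(3, y) = -6*y - 26; no integer root y with |y| ≤ 4.
  x = 4: f_y(4, y) = -10*y - 48; no integer root y with |y| ≤ 4.
Only singular point on the grid: (1, -3).
Classify: substitute x = 1 + u, y = -3 + v and expand: f = -u**3 - 2*u**2*v - 2*u*v**2 + v**2.
No constant or linear terms (consistent with a singular point). Quadratic part: v**2. Cubic part: -u**3 - 2*u**2*v - 2*u*v**2.
The quadratic part v**2 is a perfect square, so there is a single (double) tangent line v = 0, i.e. y = -3. Restricting the cubic part to that line (v = 0) leaves -u**3 ≠ 0, so f is not divisible by v and the branch is v² ≈ u**3 to lowest order — this is a cusp.
Classification: cusp.


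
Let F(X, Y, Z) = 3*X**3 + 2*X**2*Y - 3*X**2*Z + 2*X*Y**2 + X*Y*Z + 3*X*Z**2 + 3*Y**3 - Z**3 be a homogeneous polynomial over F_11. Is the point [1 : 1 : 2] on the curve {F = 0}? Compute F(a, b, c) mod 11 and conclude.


F(1,1,2) ≡ 10 (mod 11); P is NOT on the curve.

Evaluate F(1, 1, 2) term-by-term (mod 11).
  3*X**3 ↦ 3·1·1·1 = 3
  2*X**2*Y ↦ 2·1·1·1 = 2
  -3*X**2*Z ↦ -3·1·1·2 = -6
  2*X*Y**2 ↦ 2·1·1·1 = 2
  X*Y*Z ↦ 1·1·1·2 = 2
  3*X*Z**2 ↦ 3·1·1·4 = 12
  3*Y**3 ↦ 3·1·1·1 = 3
  -Z**3 ↦ -1·1·1·8 = -8
Sum: F(1, 1, 2) = (3) + (2) + (-6) + (2) + (2) + (12) + (3) + (-8) = 10.
Reducing mod 11: 10 ≡ 10 (mod 11).
Since F(a, b, c) ≡ 10 ≠ 0 (mod 11), P does NOT lie on the curve.


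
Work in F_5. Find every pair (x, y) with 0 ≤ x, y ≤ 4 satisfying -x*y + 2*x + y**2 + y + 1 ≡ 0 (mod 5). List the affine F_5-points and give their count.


Affine F_5-points: {(2, 0), (2, 1), (3, 3), (3, 4)}; count = 4.

For each of the 25 pairs (x, y) ∈ F_5², evaluate f(x, y) mod 5. Record the zeros.
  x = 0: [0↦1, 1↦3, 2↦2, 3↦3, 4↦1]  zeros at y ∈ ∅
  x = 1: [0↦3, 1↦4, 2↦2, 3↦2, 4↦4]  zeros at y ∈ ∅
  x = 2: [0↦0, 1↦0, 2↦2, 3↦1, 4↦2]  zeros at y ∈ {0, 1}
  x = 3: [0↦2, 1↦1, 2↦2, 3↦0, 4↦0]  zeros at y ∈ {3, 4}
  x = 4: [0↦4, 1↦2, 2↦2, 3↦4, 4↦3]  zeros at y ∈ ∅
Collecting zeros: affine points = {(2, 0), (2, 1), (3, 3), (3, 4)}.
Total count |C(F_5)_aff| = 4.


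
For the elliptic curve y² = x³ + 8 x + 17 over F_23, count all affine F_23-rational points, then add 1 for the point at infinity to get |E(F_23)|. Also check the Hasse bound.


Affine points = {(1, 7), (1, 16), (2, 8), (2, 15), (7, 5), (7, 18), (8, 8), (8, 15), (9, 6), (9, 17), (10, 4), (10, 19), (12, 1), (12, 22), (13, 8), (13, 15), (15, 4), (15, 19), (16, 3), (16, 20), (17, 11), (17, 12), (18, 6), (18, 17), (19, 6), (19, 17), (20, 9), (20, 14), (21, 4), (21, 19), (22, 10), (22, 13)}; affine count = 32; |E(F_23)| = 33.

Discriminant check: Δ ∝ 4a³ + 27b² = 4·8³ + 27·17² = 4·512 + 27·289 ≡ 7 (mod 23). Nonzero ⇒ E is nonsingular.
For each x ∈ F_23, compute rhs = x³ + 8·x + 17 mod 23, then count y ∈ F_23 with y² ≡ rhs.
  x = 0: rhs = 17, matching y values: none (0 points).
  x = 1: rhs = 3, matching y values: 7, 16 (2 points).
  x = 2: rhs = 18, matching y values: 8, 15 (2 points).
  x = 3: rhs = 22, matching y values: none (0 points).
  x = 4: rhs = 21, matching y values: none (0 points).
  x = 5: rhs = 21, matching y values: none (0 points).
  x = 6: rhs = 5, matching y values: none (0 points).
  x = 7: rhs = 2, matching y values: 5, 18 (2 points).
  x = 8: rhs = 18, matching y values: 8, 15 (2 points).
  x = 9: rhs = 13, matching y values: 6, 17 (2 points).
  x = 10: rhs = 16, matching y values: 4, 19 (2 points).
  x = 11: rhs = 10, matching y values: none (0 points).
  x = 12: rhs = 1, matching y values: 1, 22 (2 points).
  x = 13: rhs = 18, matching y values: 8, 15 (2 points).
  x = 14: rhs = 21, matching y values: none (0 points).
  x = 15: rhs = 16, matching y values: 4, 19 (2 points).
  x = 16: rhs = 9, matching y values: 3, 20 (2 points).
  x = 17: rhs = 6, matching y values: 11, 12 (2 points).
  x = 18: rhs = 13, matching y values: 6, 17 (2 points).
  x = 19: rhs = 13, matching y values: 6, 17 (2 points).
  x = 20: rhs = 12, matching y values: 9, 14 (2 points).
  x = 21: rhs = 16, matching y values: 4, 19 (2 points).
  x = 22: rhs = 8, matching y values: 10, 13 (2 points).
Total affine count: 32.
Full point count |E(F_23)| = 32 + 1 = 33.
Hasse bound: |33 − (23+1)| = |9| = 9 ≤ 2√23 ≈ 9.5917 ✓.


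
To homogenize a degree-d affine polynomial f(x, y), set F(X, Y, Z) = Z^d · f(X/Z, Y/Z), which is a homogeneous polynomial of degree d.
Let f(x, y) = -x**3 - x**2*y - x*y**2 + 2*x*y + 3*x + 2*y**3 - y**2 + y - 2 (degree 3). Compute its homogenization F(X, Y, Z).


F(X, Y, Z) = -X**3 - X**2*Y - X*Y**2 + 2*X*Y*Z + 3*X*Z**2 + 2*Y**3 - Y**2*Z + Y*Z**2 - 2*Z**3

deg(f) = 3.
Substitute x = X/Z, y = Y/Z into f, then multiply by Z^3.
  monomial -1·x^3·y^0 ↦ -1·X^3·Y^0·Z^0.
  monomial -1·x^2·y^1 ↦ -1·X^2·Y^1·Z^0.
  monomial -1·x^1·y^2 ↦ -1·X^1·Y^2·Z^0.
  monomial 2·x^1·y^1 ↦ 2·X^1·Y^1·Z^1.
  monomial 3·x^1·y^0 ↦ 3·X^1·Y^0·Z^2.
  monomial 2·x^0·y^3 ↦ 2·X^0·Y^3·Z^0.
  monomial -1·x^0·y^2 ↦ -1·X^0·Y^2·Z^1.
  monomial 1·x^0·y^1 ↦ 1·X^0·Y^1·Z^2.
  monomial -2·x^0·y^0 ↦ -2·X^0·Y^0·Z^3.
Collecting: F(X, Y, Z) = -X**3 - X**2*Y - X*Y**2 + 2*X*Y*Z + 3*X*Z**2 + 2*Y**3 - Y**2*Z + Y*Z**2 - 2*Z**3.


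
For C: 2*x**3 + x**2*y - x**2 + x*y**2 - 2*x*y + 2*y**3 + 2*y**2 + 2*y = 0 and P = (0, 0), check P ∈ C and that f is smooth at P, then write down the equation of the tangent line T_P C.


Tangent line at P: 2*y = 0.

Step 1: f(0, 0) = 0, so P lies on C.
Step 2: partial derivatives
  f_x(x, y) = 6*x**2 + 2*x*y - 2*x + y**2 - 2*y, f_y(x, y) = x**2 + 2*x*y - 2*x + 6*y**2 + 4*y + 2.
  f_x(P) = 0, f_y(P) = 2 (gradient nonzero, so P is smooth).
Step 3: tangent line at P: 0·(x − 0) + 2·(y − 0) = 0.
Expanding: 2*y = 0.


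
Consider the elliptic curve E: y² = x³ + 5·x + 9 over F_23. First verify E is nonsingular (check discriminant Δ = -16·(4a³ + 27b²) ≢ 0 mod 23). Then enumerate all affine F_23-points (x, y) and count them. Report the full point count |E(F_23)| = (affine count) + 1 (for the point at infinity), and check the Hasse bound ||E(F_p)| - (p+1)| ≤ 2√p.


Affine points = {(0, 3), (0, 20), (2, 2), (2, 21), (4, 1), (4, 22), (6, 5), (6, 18), (8, 3), (8, 20), (9, 1), (9, 22), (10, 1), (10, 22), (12, 7), (12, 16), (15, 3), (15, 20), (17, 4), (17, 19), (20, 6), (20, 17), (22, 7), (22, 16)}; affine count = 24; |E(F_23)| = 25.

Discriminant check: Δ ∝ 4a³ + 27b² = 4·5³ + 27·9² = 4·125 + 27·81 ≡ 19 (mod 23). Nonzero ⇒ E is nonsingular.
For each x ∈ F_23, compute rhs = x³ + 5·x + 9 mod 23, then count y ∈ F_23 with y² ≡ rhs.
  x = 0: rhs = 9, matching y values: 3, 20 (2 points).
  x = 1: rhs = 15, matching y values: none (0 points).
  x = 2: rhs = 4, matching y values: 2, 21 (2 points).
  x = 3: rhs = 5, matching y values: none (0 points).
  x = 4: rhs = 1, matching y values: 1, 22 (2 points).
  x = 5: rhs = 21, matching y values: none (0 points).
  x = 6: rhs = 2, matching y values: 5, 18 (2 points).
  x = 7: rhs = 19, matching y values: none (0 points).
  x = 8: rhs = 9, matching y values: 3, 20 (2 points).
  x = 9: rhs = 1, matching y values: 1, 22 (2 points).
  x = 10: rhs = 1, matching y values: 1, 22 (2 points).
  x = 11: rhs = 15, matching y values: none (0 points).
  x = 12: rhs = 3, matching y values: 7, 16 (2 points).
  x = 13: rhs = 17, matching y values: none (0 points).
  x = 14: rhs = 17, matching y values: none (0 points).
  x = 15: rhs = 9, matching y values: 3, 20 (2 points).
  x = 16: rhs = 22, matching y values: none (0 points).
  x = 17: rhs = 16, matching y values: 4, 19 (2 points).
  x = 18: rhs = 20, matching y values: none (0 points).
  x = 19: rhs = 17, matching y values: none (0 points).
  x = 20: rhs = 13, matching y values: 6, 17 (2 points).
  x = 21: rhs = 14, matching y values: none (0 points).
  x = 22: rhs = 3, matching y values: 7, 16 (2 points).
Total affine count: 24.
Full point count |E(F_23)| = 24 + 1 = 25.
Hasse bound: |25 − (23+1)| = |1| = 1 ≤ 2√23 ≈ 9.5917 ✓.


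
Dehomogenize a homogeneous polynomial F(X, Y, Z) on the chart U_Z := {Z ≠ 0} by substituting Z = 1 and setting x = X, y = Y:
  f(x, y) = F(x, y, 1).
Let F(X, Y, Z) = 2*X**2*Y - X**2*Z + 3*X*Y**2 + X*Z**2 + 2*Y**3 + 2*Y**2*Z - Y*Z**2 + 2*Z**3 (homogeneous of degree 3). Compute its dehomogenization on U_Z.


f(x, y) = 2*x**2*y - x**2 + 3*x*y**2 + x + 2*y**3 + 2*y**2 - y + 2

On U_Z we set Z = 1. Each monomial c·X^i·Y^j·Z^k in F becomes c·x^i·y^j·1^k = c·x^i·y^j.
Substituting Z = 1: F(X, Y, 1) = 2*x**2*y - x**2 + 3*x*y**2 + x + 2*y**3 + 2*y**2 - y + 2.
Note: deg(f) ≤ deg(F) = 3; strict inequality happens when F is divisible by Z (lost terms).


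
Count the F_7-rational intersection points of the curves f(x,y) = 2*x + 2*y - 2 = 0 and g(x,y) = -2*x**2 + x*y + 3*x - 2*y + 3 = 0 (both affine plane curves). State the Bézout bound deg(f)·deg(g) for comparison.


Common zeros: ∅; count = 0; Bézout bound = 2.

deg(f) = 1, deg(g) = 2, so Bézout bound = 2.
Scan x ∈ F_7. For each x, list the y ∈ F_7 with f(x, y) ≡ 0 and those with g(x, y) ≡ 0 (mod 7); the common zeros in that column are the intersection.
  x = 0: f ≡ 0 at y ∈ {1}; g ≡ 0 at y ∈ {5}; common: ∅.
  x = 1: f ≡ 0 at y ∈ {0}; g ≡ 0 at y ∈ {4}; common: ∅.
  x = 2: f ≡ 0 at y ∈ {6}; g ≡ 0 at y ∈ ∅; common: ∅.
  x = 3: f ≡ 0 at y ∈ {5}; g ≡ 0 at y ∈ {6}; common: ∅.
  x = 4: f ≡ 0 at y ∈ {4}; g ≡ 0 at y ∈ {5}; common: ∅.
  x = 5: f ≡ 0 at y ∈ {3}; g ≡ 0 at y ∈ {6}; common: ∅.
  x = 6: f ≡ 0 at y ∈ {2}; g ≡ 0 at y ∈ {4}; common: ∅.
Collecting: common zeros = ∅, so the count is 0.
Comparison with the Bézout bound: 0 ≤ 2 = deg(f)·deg(g), as expected for curves with no common component (the affine F_7-count falls short of the bound because intersections may lie at infinity, over extension fields, or carry multiplicity).


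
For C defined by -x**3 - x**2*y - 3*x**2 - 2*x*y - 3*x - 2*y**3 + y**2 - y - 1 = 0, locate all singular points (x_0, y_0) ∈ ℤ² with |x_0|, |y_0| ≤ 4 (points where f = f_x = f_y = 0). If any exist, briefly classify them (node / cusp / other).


Singular points: {(-1, 0)}; classification: cusp.

Compute partial derivatives:
  f_x = -3*x**2 - 2*x*y - 6*x - 2*y - 3.
  f_y = -x**2 - 2*x - 6*y**2 + 2*y - 1.
Scan x_0 ∈ {−4, ..., 4}. For each x_0, f_y(x_0, y) is a polynomial in y; find its integer roots y ∈ {−4, ..., 4}, then test f_x and f at those candidates.
  x = -4: f_y(-4, y) = -6*y**2 + 2*y - 9; no integer root y with |y| ≤ 4.
  x = -3: f_y(-3, y) = -6*y**2 + 2*y - 4; no integer root y with |y| ≤ 4.
  x = -2: f_y(-2, y) = -6*y**2 + 2*y - 1; no integer root y with |y| ≤ 4.
  x = -1: f_y(-1, y) = -6*y**2 + 2*y; vanishes at y ∈ {0}. (-1, 0): f_x = 0, f = 0 — SINGULAR.
  x = 0: f_y(0, y) = -6*y**2 + 2*y - 1; no integer root y with |y| ≤ 4.
  x = 1: f_y(1, y) = -6*y**2 + 2*y - 4; no integer root y with |y| ≤ 4.
  x = 2: f_y(2, y) = -6*y**2 + 2*y - 9; no integer root y with |y| ≤ 4.
  x = 3: f_y(3, y) = -6*y**2 + 2*y - 16; no integer root y with |y| ≤ 4.
  x = 4: f_y(4, y) = -6*y**2 + 2*y - 25; no integer root y with |y| ≤ 4.
Only singular point on the grid: (-1, 0).
Classify: substitute x = -1 + u, y = 0 + v and expand: f = -u**3 - u**2*v - 2*v**3 + v**2.
No constant or linear terms (consistent with a singular point). Quadratic part: v**2. Cubic part: -u**3 - u**2*v - 2*v**3.
The quadratic part v**2 is a perfect square, so there is a single (double) tangent line v = 0, i.e. y = 0. Restricting the cubic part to that line (v = 0) leaves -u**3 ≠ 0, so f is not divisible by v and the branch is v² ≈ u**3 to lowest order — this is a cusp.
Classification: cusp.


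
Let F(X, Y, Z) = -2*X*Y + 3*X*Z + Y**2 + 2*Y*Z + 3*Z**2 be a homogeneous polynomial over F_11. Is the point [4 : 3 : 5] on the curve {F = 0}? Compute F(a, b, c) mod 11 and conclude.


F(4,3,5) ≡ 7 (mod 11); P is NOT on the curve.

Evaluate F(4, 3, 5) term-by-term (mod 11).
  -2*X*Y ↦ -2·4·3·1 = -24
  3*X*Z ↦ 3·4·1·5 = 60
  Y**2 ↦ 1·1·9·1 = 9
  2*Y*Z ↦ 2·1·3·5 = 30
  3*Z**2 ↦ 3·1·1·25 = 75
Sum: F(4, 3, 5) = (-24) + (60) + (9) + (30) + (75) = 150.
Reducing mod 11: 150 ≡ 7 (mod 11).
Since F(a, b, c) ≡ 7 ≠ 0 (mod 11), P does NOT lie on the curve.


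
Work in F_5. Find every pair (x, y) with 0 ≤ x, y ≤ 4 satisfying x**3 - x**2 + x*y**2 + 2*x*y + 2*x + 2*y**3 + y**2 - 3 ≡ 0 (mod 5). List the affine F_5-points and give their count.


Affine F_5-points: {(0, 1), (0, 3), (1, 1), (2, 0), (3, 2), (4, 2)}; count = 6.

For each of the 25 pairs (x, y) ∈ F_5², evaluate f(x, y) mod 5. Record the zeros.
  x = 0: [0↦2, 1↦0, 2↦2, 3↦0, 4↦1]  zeros at y ∈ {1, 3}
  x = 1: [0↦4, 1↦0, 2↦2, 3↦2, 4↦2]  zeros at y ∈ {1}
  x = 2: [0↦0, 1↦4, 2↦1, 3↦3, 4↦2]  zeros at y ∈ {0}
  x = 3: [0↦1, 1↦3, 2↦0, 3↦4, 4↦2]  zeros at y ∈ {2}
  x = 4: [0↦3, 1↦3, 2↦0, 3↦1, 4↦3]  zeros at y ∈ {2}
Collecting zeros: affine points = {(0, 1), (0, 3), (1, 1), (2, 0), (3, 2), (4, 2)}.
Total count |C(F_5)_aff| = 6.


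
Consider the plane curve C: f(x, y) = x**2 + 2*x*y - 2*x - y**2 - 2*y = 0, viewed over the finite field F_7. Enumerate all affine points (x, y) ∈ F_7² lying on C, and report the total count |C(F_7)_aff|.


Affine F_7-points: {(0, 0), (0, 5), (2, 0), (2, 2), (3, 2), (6, 5)}; count = 6.

For each of the 49 pairs (x, y) ∈ F_7², evaluate f(x, y) mod 7. Record the zeros.
  x = 0: [0↦0, 1↦4, 2↦6, 3↦6, 4↦4, 5↦0, 6↦1]  zeros at y ∈ {0, 5}
  x = 1: [0↦6, 1↦5, 2↦2, 3↦4, 4↦4, 5↦2, 6↦5]  zeros at y ∈ ∅
  x = 2: [0↦0, 1↦1, 2↦0, 3↦4, 4↦6, 5↦6, 6↦4]  zeros at y ∈ {0, 2}
  x = 3: [0↦3, 1↦6, 2↦0, 3↦6, 4↦3, 5↦5, 6↦5]  zeros at y ∈ {2}
  x = 4: [0↦1, 1↦6, 2↦2, 3↦3, 4↦2, 5↦6, 6↦1]  zeros at y ∈ ∅
  x = 5: [0↦1, 1↦1, 2↦6, 3↦2, 4↦3, 5↦2, 6↦6]  zeros at y ∈ ∅
  x = 6: [0↦3, 1↦5, 2↦5, 3↦3, 4↦6, 5↦0, 6↦6]  zeros at y ∈ {5}
Collecting zeros: affine points = {(0, 0), (0, 5), (2, 0), (2, 2), (3, 2), (6, 5)}.
Total count |C(F_7)_aff| = 6.


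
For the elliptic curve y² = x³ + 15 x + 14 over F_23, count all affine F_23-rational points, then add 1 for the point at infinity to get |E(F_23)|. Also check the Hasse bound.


Affine points = {(2, 11), (2, 12), (4, 0), (7, 5), (7, 18), (8, 5), (8, 18), (9, 2), (9, 21), (12, 6), (12, 17), (14, 1), (14, 22), (15, 7), (15, 16), (16, 7), (16, 16)}; affine count = 17; |E(F_23)| = 18.

Discriminant check: Δ ∝ 4a³ + 27b² = 4·15³ + 27·14² = 4·3375 + 27·196 ≡ 1 (mod 23). Nonzero ⇒ E is nonsingular.
For each x ∈ F_23, compute rhs = x³ + 15·x + 14 mod 23, then count y ∈ F_23 with y² ≡ rhs.
  x = 0: rhs = 14, matching y values: none (0 points).
  x = 1: rhs = 7, matching y values: none (0 points).
  x = 2: rhs = 6, matching y values: 11, 12 (2 points).
  x = 3: rhs = 17, matching y values: none (0 points).
  x = 4: rhs = 0, matching y values: 0 (1 points).
  x = 5: rhs = 7, matching y values: none (0 points).
  x = 6: rhs = 21, matching y values: none (0 points).
  x = 7: rhs = 2, matching y values: 5, 18 (2 points).
  x = 8: rhs = 2, matching y values: 5, 18 (2 points).
  x = 9: rhs = 4, matching y values: 2, 21 (2 points).
  x = 10: rhs = 14, matching y values: none (0 points).
  x = 11: rhs = 15, matching y values: none (0 points).
  x = 12: rhs = 13, matching y values: 6, 17 (2 points).
  x = 13: rhs = 14, matching y values: none (0 points).
  x = 14: rhs = 1, matching y values: 1, 22 (2 points).
  x = 15: rhs = 3, matching y values: 7, 16 (2 points).
  x = 16: rhs = 3, matching y values: 7, 16 (2 points).
  x = 17: rhs = 7, matching y values: none (0 points).
  x = 18: rhs = 21, matching y values: none (0 points).
  x = 19: rhs = 5, matching y values: none (0 points).
  x = 20: rhs = 11, matching y values: none (0 points).
  x = 21: rhs = 22, matching y values: none (0 points).
  x = 22: rhs = 21, matching y values: none (0 points).
Total affine count: 17.
Full point count |E(F_23)| = 17 + 1 = 18.
Hasse bound: |18 − (23+1)| = |-6| = 6 ≤ 2√23 ≈ 9.5917 ✓.


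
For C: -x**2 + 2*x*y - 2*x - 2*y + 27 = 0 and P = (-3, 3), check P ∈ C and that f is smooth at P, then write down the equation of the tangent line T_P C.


Tangent line at P: 10*x - 8*y + 54 = 0.

Step 1: f(-3, 3) = 0, so P lies on C.
Step 2: partial derivatives
  f_x(x, y) = -2*x + 2*y - 2, f_y(x, y) = 2*x - 2.
  f_x(P) = 10, f_y(P) = -8 (gradient nonzero, so P is smooth).
Step 3: tangent line at P: 10·(x − -3) + -8·(y − 3) = 0.
Expanding: 10*x - 8*y + 54 = 0.


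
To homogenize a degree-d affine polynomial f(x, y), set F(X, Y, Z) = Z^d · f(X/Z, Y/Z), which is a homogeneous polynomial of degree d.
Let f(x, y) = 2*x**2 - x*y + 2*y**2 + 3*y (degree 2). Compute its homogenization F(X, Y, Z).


F(X, Y, Z) = 2*X**2 - X*Y + 2*Y**2 + 3*Y*Z

deg(f) = 2.
Substitute x = X/Z, y = Y/Z into f, then multiply by Z^2.
  monomial 2·x^2·y^0 ↦ 2·X^2·Y^0·Z^0.
  monomial -1·x^1·y^1 ↦ -1·X^1·Y^1·Z^0.
  monomial 2·x^0·y^2 ↦ 2·X^0·Y^2·Z^0.
  monomial 3·x^0·y^1 ↦ 3·X^0·Y^1·Z^1.
Collecting: F(X, Y, Z) = 2*X**2 - X*Y + 2*Y**2 + 3*Y*Z.


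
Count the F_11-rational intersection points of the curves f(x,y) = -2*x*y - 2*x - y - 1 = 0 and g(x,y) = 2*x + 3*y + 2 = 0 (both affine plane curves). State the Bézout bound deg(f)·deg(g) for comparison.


Common zeros: {(5, 7), (6, 10)}; count = 2; Bézout bound = 2.

deg(f) = 2, deg(g) = 1, so Bézout bound = 2.
Scan x ∈ F_11. For each x, list the y ∈ F_11 with f(x, y) ≡ 0 and those with g(x, y) ≡ 0 (mod 11); the common zeros in that column are the intersection.
  x = 0: f ≡ 0 at y ∈ {10}; g ≡ 0 at y ∈ {3}; common: ∅.
  x = 1: f ≡ 0 at y ∈ {10}; g ≡ 0 at y ∈ {6}; common: ∅.
  x = 2: f ≡ 0 at y ∈ {10}; g ≡ 0 at y ∈ {9}; common: ∅.
  x = 3: f ≡ 0 at y ∈ {10}; g ≡ 0 at y ∈ {1}; common: ∅.
  x = 4: f ≡ 0 at y ∈ {10}; g ≡ 0 at y ∈ {4}; common: ∅.
  x = 5: f ≡ 0 at y ∈ {0, 1, 2, 3, 4, 5, 6, 7, 8, 9, 10}; g ≡ 0 at y ∈ {7}; common: {7}.
  x = 6: f ≡ 0 at y ∈ {10}; g ≡ 0 at y ∈ {10}; common: {10}.
  x = 7: f ≡ 0 at y ∈ {10}; g ≡ 0 at y ∈ {2}; common: ∅.
  x = 8: f ≡ 0 at y ∈ {10}; g ≡ 0 at y ∈ {5}; common: ∅.
  x = 9: f ≡ 0 at y ∈ {10}; g ≡ 0 at y ∈ {8}; common: ∅.
  x = 10: f ≡ 0 at y ∈ {10}; g ≡ 0 at y ∈ {0}; common: ∅.
Collecting: common zeros = {(5, 7), (6, 10)}, so the count is 2.
Comparison with the Bézout bound: 2 ≤ 2 = deg(f)·deg(g), as expected for curves with no common component (the bound is attained).


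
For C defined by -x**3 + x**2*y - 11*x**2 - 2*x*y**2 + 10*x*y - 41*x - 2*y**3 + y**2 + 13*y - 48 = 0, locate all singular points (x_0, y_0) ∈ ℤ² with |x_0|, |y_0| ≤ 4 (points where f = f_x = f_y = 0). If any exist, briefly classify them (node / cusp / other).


Singular points: {(-3, 1)}; classification: node.

Compute partial derivatives:
  f_x = -3*x**2 + 2*x*y - 22*x - 2*y**2 + 10*y - 41.
  f_y = x**2 - 4*x*y + 10*x - 6*y**2 + 2*y + 13.
Scan x_0 ∈ {−4, ..., 4}. For each x_0, f_y(x_0, y) is a polynomial in y; find its integer roots y ∈ {−4, ..., 4}, then test f_x and f at those candidates.
  x = -4: f_y(-4, y) = -6*y**2 + 18*y - 11; no integer root y with |y| ≤ 4.
  x = -3: f_y(-3, y) = -6*y**2 + 14*y - 8; vanishes at y ∈ {1}. (-3, 1): f_x = 0, f = 0 — SINGULAR.
  x = -2: f_y(-2, y) = -6*y**2 + 10*y - 3; no integer root y with |y| ≤ 4.
  x = -1: f_y(-1, y) = -6*y**2 + 6*y + 4; no integer root y with |y| ≤ 4.
  x = 0: f_y(0, y) = -6*y**2 + 2*y + 13; no integer root y with |y| ≤ 4.
  x = 1: f_y(1, y) = -6*y**2 - 2*y + 24; no integer root y with |y| ≤ 4.
  x = 2: f_y(2, y) = -6*y**2 - 6*y + 37; no integer root y with |y| ≤ 4.
  x = 3: f_y(3, y) = -6*y**2 - 10*y + 52; no integer root y with |y| ≤ 4.
  x = 4: f_y(4, y) = -6*y**2 - 14*y + 69; no integer root y with |y| ≤ 4.
Only singular point on the grid: (-3, 1).
Classify: substitute x = -3 + u, y = 1 + v and expand: f = -u**3 + u**2*v - u**2 - 2*u*v**2 - 2*v**3 + v**2.
No constant or linear terms (consistent with a singular point). Quadratic part: -u**2 + v**2. Cubic part: -u**3 + u**2*v - 2*u*v**2 - 2*v**3.
The quadratic part v**2 - u**2 = (v − u)(v + u) splits into two distinct linear factors, so there are two distinct tangent lines y − 1 = ±(x − -3) — this is a node (ordinary double point).
Classification: node.


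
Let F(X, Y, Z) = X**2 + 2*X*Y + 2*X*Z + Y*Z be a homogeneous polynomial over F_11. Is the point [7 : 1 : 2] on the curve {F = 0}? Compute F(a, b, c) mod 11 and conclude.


F(7,1,2) ≡ 5 (mod 11); P is NOT on the curve.

Evaluate F(7, 1, 2) term-by-term (mod 11).
  X**2 ↦ 1·49·1·1 = 49
  2*X*Y ↦ 2·7·1·1 = 14
  2*X*Z ↦ 2·7·1·2 = 28
  Y*Z ↦ 1·1·1·2 = 2
Sum: F(7, 1, 2) = (49) + (14) + (28) + (2) = 93.
Reducing mod 11: 93 ≡ 5 (mod 11).
Since F(a, b, c) ≡ 5 ≠ 0 (mod 11), P does NOT lie on the curve.


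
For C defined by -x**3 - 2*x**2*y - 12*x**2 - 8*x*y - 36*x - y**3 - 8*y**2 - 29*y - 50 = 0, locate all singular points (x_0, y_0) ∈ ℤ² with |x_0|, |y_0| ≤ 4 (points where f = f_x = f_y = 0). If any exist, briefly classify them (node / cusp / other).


Singular points: {(-2, -3)}; classification: cusp.

Compute partial derivatives:
  f_x = -3*x**2 - 4*x*y - 24*x - 8*y - 36.
  f_y = -2*x**2 - 8*x - 3*y**2 - 16*y - 29.
Scan x_0 ∈ {−4, ..., 4}. For each x_0, f_y(x_0, y) is a polynomial in y; find its integer roots y ∈ {−4, ..., 4}, then test f_x and f at those candidates.
  x = -4: f_y(-4, y) = -3*y**2 - 16*y - 29; no integer root y with |y| ≤ 4.
  x = -3: f_y(-3, y) = -3*y**2 - 16*y - 23; no integer root y with |y| ≤ 4.
  x = -2: f_y(-2, y) = -3*y**2 - 16*y - 21; vanishes at y ∈ {-3}. (-2, -3): f_x = 0, f = 0 — SINGULAR.
  x = -1: f_y(-1, y) = -3*y**2 - 16*y - 23; no integer root y with |y| ≤ 4.
  x = 0: f_y(0, y) = -3*y**2 - 16*y - 29; no integer root y with |y| ≤ 4.
  x = 1: f_y(1, y) = -3*y**2 - 16*y - 39; no integer root y with |y| ≤ 4.
  x = 2: f_y(2, y) = -3*y**2 - 16*y - 53; no integer root y with |y| ≤ 4.
  x = 3: f_y(3, y) = -3*y**2 - 16*y - 71; no integer root y with |y| ≤ 4.
  x = 4: f_y(4, y) = -3*y**2 - 16*y - 93; no integer root y with |y| ≤ 4.
Only singular point on the grid: (-2, -3).
Classify: substitute x = -2 + u, y = -3 + v and expand: f = -u**3 - 2*u**2*v - v**3 + v**2.
No constant or linear terms (consistent with a singular point). Quadratic part: v**2. Cubic part: -u**3 - 2*u**2*v - v**3.
The quadratic part v**2 is a perfect square, so there is a single (double) tangent line v = 0, i.e. y = -3. Restricting the cubic part to that line (v = 0) leaves -u**3 ≠ 0, so f is not divisible by v and the branch is v² ≈ u**3 to lowest order — this is a cusp.
Classification: cusp.


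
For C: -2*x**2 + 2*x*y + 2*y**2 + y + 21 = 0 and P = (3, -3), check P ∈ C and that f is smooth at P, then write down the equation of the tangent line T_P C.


Tangent line at P: -18*x - 5*y + 39 = 0.

Step 1: f(3, -3) = 0, so P lies on C.
Step 2: partial derivatives
  f_x(x, y) = -4*x + 2*y, f_y(x, y) = 2*x + 4*y + 1.
  f_x(P) = -18, f_y(P) = -5 (gradient nonzero, so P is smooth).
Step 3: tangent line at P: -18·(x − 3) + -5·(y − -3) = 0.
Expanding: -18*x - 5*y + 39 = 0.


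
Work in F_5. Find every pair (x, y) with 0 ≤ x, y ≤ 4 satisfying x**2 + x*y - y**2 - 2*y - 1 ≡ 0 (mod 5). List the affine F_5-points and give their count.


Affine F_5-points: {(0, 4), (1, 0), (1, 4), (4, 0), (4, 2)}; count = 5.

For each of the 25 pairs (x, y) ∈ F_5², evaluate f(x, y) mod 5. Record the zeros.
  x = 0: [0↦4, 1↦1, 2↦1, 3↦4, 4↦0]  zeros at y ∈ {4}
  x = 1: [0↦0, 1↦3, 2↦4, 3↦3, 4↦0]  zeros at y ∈ {0, 4}
  x = 2: [0↦3, 1↦2, 2↦4, 3↦4, 4↦2]  zeros at y ∈ ∅
  x = 3: [0↦3, 1↦3, 2↦1, 3↦2, 4↦1]  zeros at y ∈ ∅
  x = 4: [0↦0, 1↦1, 2↦0, 3↦2, 4↦2]  zeros at y ∈ {0, 2}
Collecting zeros: affine points = {(0, 4), (1, 0), (1, 4), (4, 0), (4, 2)}.
Total count |C(F_5)_aff| = 5.


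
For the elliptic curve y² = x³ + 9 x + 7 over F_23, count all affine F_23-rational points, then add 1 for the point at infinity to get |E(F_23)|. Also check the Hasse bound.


Affine points = {(5, 4), (5, 19), (6, 1), (6, 22), (8, 4), (8, 19), (9, 9), (9, 14), (10, 4), (10, 19), (12, 7), (12, 16), (14, 5), (14, 18), (17, 6), (17, 17), (21, 2), (21, 21)}; affine count = 18; |E(F_23)| = 19.

Discriminant check: Δ ∝ 4a³ + 27b² = 4·9³ + 27·7² = 4·729 + 27·49 ≡ 7 (mod 23). Nonzero ⇒ E is nonsingular.
For each x ∈ F_23, compute rhs = x³ + 9·x + 7 mod 23, then count y ∈ F_23 with y² ≡ rhs.
  x = 0: rhs = 7, matching y values: none (0 points).
  x = 1: rhs = 17, matching y values: none (0 points).
  x = 2: rhs = 10, matching y values: none (0 points).
  x = 3: rhs = 15, matching y values: none (0 points).
  x = 4: rhs = 15, matching y values: none (0 points).
  x = 5: rhs = 16, matching y values: 4, 19 (2 points).
  x = 6: rhs = 1, matching y values: 1, 22 (2 points).
  x = 7: rhs = 22, matching y values: none (0 points).
  x = 8: rhs = 16, matching y values: 4, 19 (2 points).
  x = 9: rhs = 12, matching y values: 9, 14 (2 points).
  x = 10: rhs = 16, matching y values: 4, 19 (2 points).
  x = 11: rhs = 11, matching y values: none (0 points).
  x = 12: rhs = 3, matching y values: 7, 16 (2 points).
  x = 13: rhs = 21, matching y values: none (0 points).
  x = 14: rhs = 2, matching y values: 5, 18 (2 points).
  x = 15: rhs = 21, matching y values: none (0 points).
  x = 16: rhs = 15, matching y values: none (0 points).
  x = 17: rhs = 13, matching y values: 6, 17 (2 points).
  x = 18: rhs = 21, matching y values: none (0 points).
  x = 19: rhs = 22, matching y values: none (0 points).
  x = 20: rhs = 22, matching y values: none (0 points).
  x = 21: rhs = 4, matching y values: 2, 21 (2 points).
  x = 22: rhs = 20, matching y values: none (0 points).
Total affine count: 18.
Full point count |E(F_23)| = 18 + 1 = 19.
Hasse bound: |19 − (23+1)| = |-5| = 5 ≤ 2√23 ≈ 9.5917 ✓.


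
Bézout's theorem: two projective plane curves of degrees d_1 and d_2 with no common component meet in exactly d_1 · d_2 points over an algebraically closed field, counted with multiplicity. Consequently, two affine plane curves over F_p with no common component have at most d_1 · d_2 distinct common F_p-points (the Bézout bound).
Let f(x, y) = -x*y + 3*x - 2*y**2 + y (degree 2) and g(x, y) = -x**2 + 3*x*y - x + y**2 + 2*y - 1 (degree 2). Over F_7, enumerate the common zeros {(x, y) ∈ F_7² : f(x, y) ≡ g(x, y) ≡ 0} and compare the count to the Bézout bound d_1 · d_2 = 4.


Common zeros: ∅; count = 0; Bézout bound = 4.

deg(f) = 2, deg(g) = 2, so Bézout bound = 4.
Scan x ∈ F_7. For each x, list the y ∈ F_7 with f(x, y) ≡ 0 and those with g(x, y) ≡ 0 (mod 7); the common zeros in that column are the intersection.
  x = 0: f ≡ 0 at y ∈ {0, 4}; g ≡ 0 at y ∈ {2, 3}; common: ∅.
  x = 1: f ≡ 0 at y ∈ ∅; g ≡ 0 at y ∈ {3, 6}; common: ∅.
  x = 2: f ≡ 0 at y ∈ {5}; g ≡ 0 at y ∈ {0, 6}; common: ∅.
  x = 3: f ≡ 0 at y ∈ ∅; g ≡ 0 at y ∈ ∅; common: ∅.
  x = 4: f ≡ 0 at y ∈ {1}; g ≡ 0 at y ∈ {0}; common: ∅.
  x = 5: f ≡ 0 at y ∈ ∅; g ≡ 0 at y ∈ {2}; common: ∅.
  x = 6: f ≡ 0 at y ∈ {2, 6}; g ≡ 0 at y ∈ ∅; common: ∅.
Collecting: common zeros = ∅, so the count is 0.
Comparison with the Bézout bound: 0 ≤ 4 = deg(f)·deg(g), as expected for curves with no common component (the affine F_7-count falls short of the bound because intersections may lie at infinity, over extension fields, or carry multiplicity).


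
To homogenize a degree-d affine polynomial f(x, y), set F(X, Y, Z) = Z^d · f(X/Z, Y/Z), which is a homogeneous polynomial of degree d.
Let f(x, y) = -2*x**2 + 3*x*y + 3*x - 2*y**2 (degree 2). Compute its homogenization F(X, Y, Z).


F(X, Y, Z) = -2*X**2 + 3*X*Y + 3*X*Z - 2*Y**2

deg(f) = 2.
Substitute x = X/Z, y = Y/Z into f, then multiply by Z^2.
  monomial -2·x^2·y^0 ↦ -2·X^2·Y^0·Z^0.
  monomial 3·x^1·y^1 ↦ 3·X^1·Y^1·Z^0.
  monomial 3·x^1·y^0 ↦ 3·X^1·Y^0·Z^1.
  monomial -2·x^0·y^2 ↦ -2·X^0·Y^2·Z^0.
Collecting: F(X, Y, Z) = -2*X**2 + 3*X*Y + 3*X*Z - 2*Y**2.


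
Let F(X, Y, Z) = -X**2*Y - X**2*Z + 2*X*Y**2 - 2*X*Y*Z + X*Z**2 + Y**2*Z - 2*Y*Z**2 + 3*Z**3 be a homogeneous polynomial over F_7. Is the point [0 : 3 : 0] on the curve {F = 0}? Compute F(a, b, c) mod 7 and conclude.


F(0,3,0) ≡ 0 (mod 7); P is on the curve.

Evaluate F(0, 3, 0) term-by-term (mod 7).
  -X**2*Y ↦ -1·0·3·1 = 0
  -X**2*Z ↦ -1·0·1·0 = 0
  2*X*Y**2 ↦ 2·0·9·1 = 0
  -2*X*Y*Z ↦ -2·0·3·0 = 0
  X*Z**2 ↦ 1·0·1·0 = 0
  Y**2*Z ↦ 1·1·9·0 = 0
  -2*Y*Z**2 ↦ -2·1·3·0 = 0
  3*Z**3 ↦ 3·1·1·0 = 0
Sum: F(0, 3, 0) = (0) + (0) + (0) + (0) + (0) + (0) + (0) + (0) = 0.
Reducing mod 7: 0 ≡ 0 (mod 7).
Since F(a, b, c) ≡ 0 (mod 7), P lies on the curve.


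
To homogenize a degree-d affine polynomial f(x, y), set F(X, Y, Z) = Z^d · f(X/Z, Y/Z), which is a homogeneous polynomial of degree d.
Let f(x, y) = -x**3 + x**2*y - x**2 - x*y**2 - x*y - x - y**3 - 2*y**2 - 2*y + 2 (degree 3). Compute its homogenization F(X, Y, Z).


F(X, Y, Z) = -X**3 + X**2*Y - X**2*Z - X*Y**2 - X*Y*Z - X*Z**2 - Y**3 - 2*Y**2*Z - 2*Y*Z**2 + 2*Z**3

deg(f) = 3.
Substitute x = X/Z, y = Y/Z into f, then multiply by Z^3.
  monomial -1·x^3·y^0 ↦ -1·X^3·Y^0·Z^0.
  monomial 1·x^2·y^1 ↦ 1·X^2·Y^1·Z^0.
  monomial -1·x^2·y^0 ↦ -1·X^2·Y^0·Z^1.
  monomial -1·x^1·y^2 ↦ -1·X^1·Y^2·Z^0.
  monomial -1·x^1·y^1 ↦ -1·X^1·Y^1·Z^1.
  monomial -1·x^1·y^0 ↦ -1·X^1·Y^0·Z^2.
  monomial -1·x^0·y^3 ↦ -1·X^0·Y^3·Z^0.
  monomial -2·x^0·y^2 ↦ -2·X^0·Y^2·Z^1.
  monomial -2·x^0·y^1 ↦ -2·X^0·Y^1·Z^2.
  monomial 2·x^0·y^0 ↦ 2·X^0·Y^0·Z^3.
Collecting: F(X, Y, Z) = -X**3 + X**2*Y - X**2*Z - X*Y**2 - X*Y*Z - X*Z**2 - Y**3 - 2*Y**2*Z - 2*Y*Z**2 + 2*Z**3.


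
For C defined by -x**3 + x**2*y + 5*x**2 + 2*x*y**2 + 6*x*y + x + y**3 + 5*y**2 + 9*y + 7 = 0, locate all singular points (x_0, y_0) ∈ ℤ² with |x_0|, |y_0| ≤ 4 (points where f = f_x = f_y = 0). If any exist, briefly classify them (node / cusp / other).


Singular points: {(1, -2)}; classification: cusp.

Compute partial derivatives:
  f_x = -3*x**2 + 2*x*y + 10*x + 2*y**2 + 6*y + 1.
  f_y = x**2 + 4*x*y + 6*x + 3*y**2 + 10*y + 9.
Scan x_0 ∈ {−4, ..., 4}. For each x_0, f_y(x_0, y) is a polynomial in y; find its integer roots y ∈ {−4, ..., 4}, then test f_x and f at those candidates.
  x = -4: f_y(-4, y) = 3*y**2 - 6*y + 1; no integer root y with |y| ≤ 4.
  x = -3: f_y(-3, y) = 3*y**2 - 2*y; vanishes at y ∈ {0}. (-3, 0): f_x = -56 ≠ 0.
  x = -2: f_y(-2, y) = 3*y**2 + 2*y + 1; no integer root y with |y| ≤ 4.
  x = -1: f_y(-1, y) = 3*y**2 + 6*y + 4; no integer root y with |y| ≤ 4.
  x = 0: f_y(0, y) = 3*y**2 + 10*y + 9; no integer root y with |y| ≤ 4.
  x = 1: f_y(1, y) = 3*y**2 + 14*y + 16; vanishes at y ∈ {-2}. (1, -2): f_x = 0, f = 0 — SINGULAR.
  x = 2: f_y(2, y) = 3*y**2 + 18*y + 25; no integer root y with |y| ≤ 4.
  x = 3: f_y(3, y) = 3*y**2 + 22*y + 36; no integer root y with |y| ≤ 4.
  x = 4: f_y(4, y) = 3*y**2 + 26*y + 49; no integer root y with |y| ≤ 4.
Only singular point on the grid: (1, -2).
Classify: substitute x = 1 + u, y = -2 + v and expand: f = -u**3 + u**2*v + 2*u*v**2 + v**3 + v**2.
No constant or linear terms (consistent with a singular point). Quadratic part: v**2. Cubic part: -u**3 + u**2*v + 2*u*v**2 + v**3.
The quadratic part v**2 is a perfect square, so there is a single (double) tangent line v = 0, i.e. y = -2. Restricting the cubic part to that line (v = 0) leaves -u**3 ≠ 0, so f is not divisible by v and the branch is v² ≈ u**3 to lowest order — this is a cusp.
Classification: cusp.


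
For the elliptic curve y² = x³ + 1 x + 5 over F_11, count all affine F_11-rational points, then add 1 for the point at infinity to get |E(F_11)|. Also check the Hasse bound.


Affine points = {(0, 4), (0, 7), (2, 2), (2, 9), (5, 5), (5, 6), (7, 5), (7, 6), (10, 5), (10, 6)}; affine count = 10; |E(F_11)| = 11.

Discriminant check: Δ ∝ 4a³ + 27b² = 4·1³ + 27·5² = 4·1 + 27·25 ≡ 8 (mod 11). Nonzero ⇒ E is nonsingular.
For each x ∈ F_11, compute rhs = x³ + 1·x + 5 mod 11, then count y ∈ F_11 with y² ≡ rhs.
  x = 0: rhs = 5, matching y values: 4, 7 (2 points).
  x = 1: rhs = 7, matching y values: none (0 points).
  x = 2: rhs = 4, matching y values: 2, 9 (2 points).
  x = 3: rhs = 2, matching y values: none (0 points).
  x = 4: rhs = 7, matching y values: none (0 points).
  x = 5: rhs = 3, matching y values: 5, 6 (2 points).
  x = 6: rhs = 7, matching y values: none (0 points).
  x = 7: rhs = 3, matching y values: 5, 6 (2 points).
  x = 8: rhs = 8, matching y values: none (0 points).
  x = 9: rhs = 6, matching y values: none (0 points).
  x = 10: rhs = 3, matching y values: 5, 6 (2 points).
Total affine count: 10.
Full point count |E(F_11)| = 10 + 1 = 11.
Hasse bound: |11 − (11+1)| = |-1| = 1 ≤ 2√11 ≈ 6.6332 ✓.


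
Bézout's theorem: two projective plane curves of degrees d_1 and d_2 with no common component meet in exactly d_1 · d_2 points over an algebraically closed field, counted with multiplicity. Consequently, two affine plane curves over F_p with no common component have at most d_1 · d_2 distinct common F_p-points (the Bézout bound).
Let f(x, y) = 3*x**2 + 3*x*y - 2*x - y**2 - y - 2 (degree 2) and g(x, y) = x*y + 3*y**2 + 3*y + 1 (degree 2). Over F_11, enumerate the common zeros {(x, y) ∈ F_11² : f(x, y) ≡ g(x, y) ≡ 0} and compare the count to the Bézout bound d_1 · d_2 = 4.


Common zeros: {(4, 4), (6, 5)}; count = 2; Bézout bound = 4.

deg(f) = 2, deg(g) = 2, so Bézout bound = 4.
Scan x ∈ F_11. For each x, list the y ∈ F_11 with f(x, y) ≡ 0 and those with g(x, y) ≡ 0 (mod 11); the common zeros in that column are the intersection.
  x = 0: f ≡ 0 at y ∈ {4, 6}; g ≡ 0 at y ∈ ∅; common: ∅.
  x = 1: f ≡ 0 at y ∈ {1}; g ≡ 0 at y ∈ {7, 10}; common: ∅.
  x = 2: f ≡ 0 at y ∈ {6, 10}; g ≡ 0 at y ∈ ∅; common: ∅.
  x = 3: f ≡ 0 at y ∈ ∅; g ≡ 0 at y ∈ ∅; common: ∅.
  x = 4: f ≡ 0 at y ∈ {4, 7}; g ≡ 0 at y ∈ {1, 4}; common: {4}.
  x = 5: f ≡ 0 at y ∈ ∅; g ≡ 0 at y ∈ ∅; common: ∅.
  x = 6: f ≡ 0 at y ∈ {1, 5}; g ≡ 0 at y ∈ {3, 5}; common: {5}.
  x = 7: f ≡ 0 at y ∈ {10}; g ≡ 0 at y ∈ {2}; common: ∅.
  x = 8: f ≡ 0 at y ∈ {5, 7}; g ≡ 0 at y ∈ ∅; common: ∅.
  x = 9: f ≡ 0 at y ∈ ∅; g ≡ 0 at y ∈ {9}; common: ∅.
  x = 10: f ≡ 0 at y ∈ ∅; g ≡ 0 at y ∈ {6, 8}; common: ∅.
Collecting: common zeros = {(4, 4), (6, 5)}, so the count is 2.
Comparison with the Bézout bound: 2 ≤ 4 = deg(f)·deg(g), as expected for curves with no common component (the affine F_11-count falls short of the bound because intersections may lie at infinity, over extension fields, or carry multiplicity).


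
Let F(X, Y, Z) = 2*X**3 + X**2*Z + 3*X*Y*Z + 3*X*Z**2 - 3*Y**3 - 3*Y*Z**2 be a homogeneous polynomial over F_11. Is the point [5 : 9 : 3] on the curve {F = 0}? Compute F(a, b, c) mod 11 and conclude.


F(5,9,3) ≡ 8 (mod 11); P is NOT on the curve.

Evaluate F(5, 9, 3) term-by-term (mod 11).
  2*X**3 ↦ 2·125·1·1 = 250
  X**2*Z ↦ 1·25·1·3 = 75
  3*X*Y*Z ↦ 3·5·9·3 = 405
  3*X*Z**2 ↦ 3·5·1·9 = 135
  -3*Y**3 ↦ -3·1·729·1 = -2187
  -3*Y*Z**2 ↦ -3·1·9·9 = -243
Sum: F(5, 9, 3) = (250) + (75) + (405) + (135) + (-2187) + (-243) = -1565.
Reducing mod 11: -1565 ≡ 8 (mod 11).
Since F(a, b, c) ≡ 8 ≠ 0 (mod 11), P does NOT lie on the curve.


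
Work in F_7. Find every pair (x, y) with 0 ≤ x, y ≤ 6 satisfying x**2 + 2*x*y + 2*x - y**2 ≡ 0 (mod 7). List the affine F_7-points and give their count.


Affine F_7-points: {(0, 0), (1, 3), (1, 6), (5, 0), (5, 3), (6, 6)}; count = 6.

For each of the 49 pairs (x, y) ∈ F_7², evaluate f(x, y) mod 7. Record the zeros.
  x = 0: [0↦0, 1↦6, 2↦3, 3↦5, 4↦5, 5↦3, 6↦6]  zeros at y ∈ {0}
  x = 1: [0↦3, 1↦4, 2↦3, 3↦0, 4↦2, 5↦2, 6↦0]  zeros at y ∈ {3, 6}
  x = 2: [0↦1, 1↦4, 2↦5, 3↦4, 4↦1, 5↦3, 6↦3]  zeros at y ∈ ∅
  x = 3: [0↦1, 1↦6, 2↦2, 3↦3, 4↦2, 5↦6, 6↦1]  zeros at y ∈ ∅
  x = 4: [0↦3, 1↦3, 2↦1, 3↦4, 4↦5, 5↦4, 6↦1]  zeros at y ∈ ∅
  x = 5: [0↦0, 1↦2, 2↦2, 3↦0, 4↦3, 5↦4, 6↦3]  zeros at y ∈ {0, 3}
  x = 6: [0↦6, 1↦3, 2↦5, 3↦5, 4↦3, 5↦6, 6↦0]  zeros at y ∈ {6}
Collecting zeros: affine points = {(0, 0), (1, 3), (1, 6), (5, 0), (5, 3), (6, 6)}.
Total count |C(F_7)_aff| = 6.


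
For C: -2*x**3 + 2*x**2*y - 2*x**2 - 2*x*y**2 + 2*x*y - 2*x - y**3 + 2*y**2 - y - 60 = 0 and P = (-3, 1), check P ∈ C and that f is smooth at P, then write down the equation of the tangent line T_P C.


Tangent line at P: -56*x + 24*y - 192 = 0.

Step 1: f(-3, 1) = 0, so P lies on C.
Step 2: partial derivatives
  f_x(x, y) = -6*x**2 + 4*x*y - 4*x - 2*y**2 + 2*y - 2, f_y(x, y) = 2*x**2 - 4*x*y + 2*x - 3*y**2 + 4*y - 1.
  f_x(P) = -56, f_y(P) = 24 (gradient nonzero, so P is smooth).
Step 3: tangent line at P: -56·(x − -3) + 24·(y − 1) = 0.
Expanding: -56*x + 24*y - 192 = 0.


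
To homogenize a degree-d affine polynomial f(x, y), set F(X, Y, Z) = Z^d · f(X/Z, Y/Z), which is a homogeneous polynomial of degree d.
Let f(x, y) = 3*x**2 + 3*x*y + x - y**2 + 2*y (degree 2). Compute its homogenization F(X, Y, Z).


F(X, Y, Z) = 3*X**2 + 3*X*Y + X*Z - Y**2 + 2*Y*Z

deg(f) = 2.
Substitute x = X/Z, y = Y/Z into f, then multiply by Z^2.
  monomial 3·x^2·y^0 ↦ 3·X^2·Y^0·Z^0.
  monomial 3·x^1·y^1 ↦ 3·X^1·Y^1·Z^0.
  monomial 1·x^1·y^0 ↦ 1·X^1·Y^0·Z^1.
  monomial -1·x^0·y^2 ↦ -1·X^0·Y^2·Z^0.
  monomial 2·x^0·y^1 ↦ 2·X^0·Y^1·Z^1.
Collecting: F(X, Y, Z) = 3*X**2 + 3*X*Y + X*Z - Y**2 + 2*Y*Z.
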